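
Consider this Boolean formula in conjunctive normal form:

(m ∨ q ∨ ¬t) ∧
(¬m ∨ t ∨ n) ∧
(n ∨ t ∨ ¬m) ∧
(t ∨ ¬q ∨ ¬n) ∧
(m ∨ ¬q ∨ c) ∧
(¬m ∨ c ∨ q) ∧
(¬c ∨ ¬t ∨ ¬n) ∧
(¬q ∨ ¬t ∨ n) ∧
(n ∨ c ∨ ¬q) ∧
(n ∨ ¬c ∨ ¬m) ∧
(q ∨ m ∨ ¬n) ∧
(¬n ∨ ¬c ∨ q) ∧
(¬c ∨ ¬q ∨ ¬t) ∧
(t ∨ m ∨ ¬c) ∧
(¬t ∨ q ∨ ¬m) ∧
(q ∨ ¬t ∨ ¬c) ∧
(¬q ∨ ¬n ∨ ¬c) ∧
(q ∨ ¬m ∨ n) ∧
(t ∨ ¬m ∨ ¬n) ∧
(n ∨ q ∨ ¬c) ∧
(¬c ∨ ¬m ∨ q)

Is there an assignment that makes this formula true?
Yes

Yes, the formula is satisfiable.

One satisfying assignment is: c=False, n=False, t=False, q=False, m=False

Verification: With this assignment, all 21 clauses evaluate to true.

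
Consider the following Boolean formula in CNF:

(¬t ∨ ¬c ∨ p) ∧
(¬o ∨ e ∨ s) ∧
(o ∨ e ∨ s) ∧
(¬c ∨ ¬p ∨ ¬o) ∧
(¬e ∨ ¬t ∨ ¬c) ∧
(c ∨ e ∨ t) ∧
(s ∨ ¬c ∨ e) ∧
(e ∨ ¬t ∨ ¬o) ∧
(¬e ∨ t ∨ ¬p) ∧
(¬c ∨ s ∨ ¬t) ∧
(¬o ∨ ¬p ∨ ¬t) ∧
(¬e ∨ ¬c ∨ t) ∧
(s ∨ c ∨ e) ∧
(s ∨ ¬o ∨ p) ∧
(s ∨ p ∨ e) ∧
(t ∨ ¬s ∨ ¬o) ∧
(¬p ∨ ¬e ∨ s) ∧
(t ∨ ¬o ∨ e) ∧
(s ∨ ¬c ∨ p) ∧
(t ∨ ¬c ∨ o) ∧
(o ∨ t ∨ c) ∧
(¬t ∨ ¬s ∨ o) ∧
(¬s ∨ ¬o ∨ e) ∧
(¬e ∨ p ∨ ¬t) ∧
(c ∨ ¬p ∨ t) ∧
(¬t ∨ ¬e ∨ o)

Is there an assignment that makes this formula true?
No

No, the formula is not satisfiable.

No assignment of truth values to the variables can make all 26 clauses true simultaneously.

The formula is UNSAT (unsatisfiable).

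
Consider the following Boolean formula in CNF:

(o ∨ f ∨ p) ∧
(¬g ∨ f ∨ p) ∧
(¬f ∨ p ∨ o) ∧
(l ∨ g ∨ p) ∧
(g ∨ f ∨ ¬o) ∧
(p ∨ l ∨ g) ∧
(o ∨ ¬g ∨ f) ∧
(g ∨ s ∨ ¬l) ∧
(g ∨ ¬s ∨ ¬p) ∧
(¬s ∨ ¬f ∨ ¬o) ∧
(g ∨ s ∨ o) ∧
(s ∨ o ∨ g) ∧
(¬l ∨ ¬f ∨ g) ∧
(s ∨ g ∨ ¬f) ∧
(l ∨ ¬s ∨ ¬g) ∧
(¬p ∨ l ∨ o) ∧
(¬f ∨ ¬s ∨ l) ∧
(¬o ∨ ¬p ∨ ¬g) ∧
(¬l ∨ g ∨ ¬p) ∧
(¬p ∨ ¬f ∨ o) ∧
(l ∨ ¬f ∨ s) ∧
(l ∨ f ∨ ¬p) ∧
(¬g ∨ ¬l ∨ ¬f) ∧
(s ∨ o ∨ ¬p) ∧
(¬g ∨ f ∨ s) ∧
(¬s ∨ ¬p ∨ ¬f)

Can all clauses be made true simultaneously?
No

No, the formula is not satisfiable.

No assignment of truth values to the variables can make all 26 clauses true simultaneously.

The formula is UNSAT (unsatisfiable).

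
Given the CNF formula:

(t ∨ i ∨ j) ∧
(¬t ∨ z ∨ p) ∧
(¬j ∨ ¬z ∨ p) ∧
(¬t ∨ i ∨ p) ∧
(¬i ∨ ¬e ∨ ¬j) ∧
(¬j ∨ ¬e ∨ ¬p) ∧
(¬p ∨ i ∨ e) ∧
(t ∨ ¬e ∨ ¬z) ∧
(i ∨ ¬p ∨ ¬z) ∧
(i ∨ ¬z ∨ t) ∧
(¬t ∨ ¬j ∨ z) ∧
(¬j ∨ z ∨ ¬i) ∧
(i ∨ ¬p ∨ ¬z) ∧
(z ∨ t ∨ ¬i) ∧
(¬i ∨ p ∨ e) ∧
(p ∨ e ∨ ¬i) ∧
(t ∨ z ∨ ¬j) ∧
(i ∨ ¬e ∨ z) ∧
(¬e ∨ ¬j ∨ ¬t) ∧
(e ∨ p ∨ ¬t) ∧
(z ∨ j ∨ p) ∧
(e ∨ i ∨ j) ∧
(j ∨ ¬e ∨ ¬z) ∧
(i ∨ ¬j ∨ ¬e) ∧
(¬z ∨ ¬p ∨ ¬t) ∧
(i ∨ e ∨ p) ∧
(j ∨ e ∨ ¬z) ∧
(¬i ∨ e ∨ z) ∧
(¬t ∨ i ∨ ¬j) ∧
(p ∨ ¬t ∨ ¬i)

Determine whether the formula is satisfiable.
Yes

Yes, the formula is satisfiable.

One satisfying assignment is: j=False, t=True, p=True, z=False, i=True, e=True

Verification: With this assignment, all 30 clauses evaluate to true.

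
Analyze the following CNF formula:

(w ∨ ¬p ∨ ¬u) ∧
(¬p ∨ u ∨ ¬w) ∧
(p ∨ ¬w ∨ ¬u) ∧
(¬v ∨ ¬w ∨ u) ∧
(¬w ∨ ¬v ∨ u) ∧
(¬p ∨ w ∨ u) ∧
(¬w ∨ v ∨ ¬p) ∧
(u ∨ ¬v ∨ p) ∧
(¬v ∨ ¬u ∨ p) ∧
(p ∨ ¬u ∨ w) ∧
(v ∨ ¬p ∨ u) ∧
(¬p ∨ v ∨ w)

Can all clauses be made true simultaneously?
Yes

Yes, the formula is satisfiable.

One satisfying assignment is: w=False, p=False, u=False, v=False

Verification: With this assignment, all 12 clauses evaluate to true.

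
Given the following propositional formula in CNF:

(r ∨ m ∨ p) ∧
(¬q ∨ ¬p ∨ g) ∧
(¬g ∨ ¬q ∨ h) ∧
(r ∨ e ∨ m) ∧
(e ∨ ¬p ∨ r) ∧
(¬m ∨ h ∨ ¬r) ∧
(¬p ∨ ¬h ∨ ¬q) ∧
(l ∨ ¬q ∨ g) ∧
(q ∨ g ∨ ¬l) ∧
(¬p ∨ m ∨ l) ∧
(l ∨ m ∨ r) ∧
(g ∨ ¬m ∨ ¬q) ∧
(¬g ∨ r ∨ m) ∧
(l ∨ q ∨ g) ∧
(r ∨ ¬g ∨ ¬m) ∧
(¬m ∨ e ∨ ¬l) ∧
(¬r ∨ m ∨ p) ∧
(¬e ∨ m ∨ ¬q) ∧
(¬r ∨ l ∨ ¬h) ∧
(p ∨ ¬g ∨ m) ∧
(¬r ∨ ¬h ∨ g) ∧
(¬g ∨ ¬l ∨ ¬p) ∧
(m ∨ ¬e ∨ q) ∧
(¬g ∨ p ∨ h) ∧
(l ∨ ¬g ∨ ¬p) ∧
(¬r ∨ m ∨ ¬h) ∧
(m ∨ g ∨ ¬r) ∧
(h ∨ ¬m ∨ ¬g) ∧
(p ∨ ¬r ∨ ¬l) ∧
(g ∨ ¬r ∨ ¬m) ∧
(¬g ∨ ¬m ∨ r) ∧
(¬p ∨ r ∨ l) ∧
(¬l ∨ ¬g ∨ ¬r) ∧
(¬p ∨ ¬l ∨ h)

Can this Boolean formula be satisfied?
No

No, the formula is not satisfiable.

No assignment of truth values to the variables can make all 34 clauses true simultaneously.

The formula is UNSAT (unsatisfiable).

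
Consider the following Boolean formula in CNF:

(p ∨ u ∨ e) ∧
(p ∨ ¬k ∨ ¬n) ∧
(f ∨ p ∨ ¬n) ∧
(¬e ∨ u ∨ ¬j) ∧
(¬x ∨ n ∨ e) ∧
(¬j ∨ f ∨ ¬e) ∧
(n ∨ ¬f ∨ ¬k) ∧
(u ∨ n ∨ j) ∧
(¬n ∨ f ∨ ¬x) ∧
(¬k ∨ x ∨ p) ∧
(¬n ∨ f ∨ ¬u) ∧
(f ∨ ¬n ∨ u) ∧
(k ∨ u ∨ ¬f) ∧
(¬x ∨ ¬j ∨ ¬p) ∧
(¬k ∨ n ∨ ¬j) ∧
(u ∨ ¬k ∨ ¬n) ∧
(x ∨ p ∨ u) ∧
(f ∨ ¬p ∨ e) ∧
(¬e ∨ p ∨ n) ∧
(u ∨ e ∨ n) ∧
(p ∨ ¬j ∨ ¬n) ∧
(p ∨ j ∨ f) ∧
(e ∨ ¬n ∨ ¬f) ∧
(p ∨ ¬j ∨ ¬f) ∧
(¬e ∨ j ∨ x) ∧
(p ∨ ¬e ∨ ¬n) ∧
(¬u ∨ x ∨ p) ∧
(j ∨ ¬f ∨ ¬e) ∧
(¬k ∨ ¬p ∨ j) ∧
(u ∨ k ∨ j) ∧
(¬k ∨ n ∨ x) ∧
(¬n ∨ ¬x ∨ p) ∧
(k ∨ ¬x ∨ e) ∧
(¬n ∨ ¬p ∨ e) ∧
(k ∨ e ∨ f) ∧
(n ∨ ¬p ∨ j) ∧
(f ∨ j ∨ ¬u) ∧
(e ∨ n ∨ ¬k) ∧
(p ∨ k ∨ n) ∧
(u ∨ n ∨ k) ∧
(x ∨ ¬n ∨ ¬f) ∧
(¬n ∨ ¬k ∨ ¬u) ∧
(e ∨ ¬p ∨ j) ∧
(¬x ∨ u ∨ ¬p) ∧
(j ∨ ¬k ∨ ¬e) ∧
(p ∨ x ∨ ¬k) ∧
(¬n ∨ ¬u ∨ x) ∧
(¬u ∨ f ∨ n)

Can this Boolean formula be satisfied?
Yes

Yes, the formula is satisfiable.

One satisfying assignment is: x=False, f=True, u=True, n=False, k=False, p=True, e=False, j=True

Verification: With this assignment, all 48 clauses evaluate to true.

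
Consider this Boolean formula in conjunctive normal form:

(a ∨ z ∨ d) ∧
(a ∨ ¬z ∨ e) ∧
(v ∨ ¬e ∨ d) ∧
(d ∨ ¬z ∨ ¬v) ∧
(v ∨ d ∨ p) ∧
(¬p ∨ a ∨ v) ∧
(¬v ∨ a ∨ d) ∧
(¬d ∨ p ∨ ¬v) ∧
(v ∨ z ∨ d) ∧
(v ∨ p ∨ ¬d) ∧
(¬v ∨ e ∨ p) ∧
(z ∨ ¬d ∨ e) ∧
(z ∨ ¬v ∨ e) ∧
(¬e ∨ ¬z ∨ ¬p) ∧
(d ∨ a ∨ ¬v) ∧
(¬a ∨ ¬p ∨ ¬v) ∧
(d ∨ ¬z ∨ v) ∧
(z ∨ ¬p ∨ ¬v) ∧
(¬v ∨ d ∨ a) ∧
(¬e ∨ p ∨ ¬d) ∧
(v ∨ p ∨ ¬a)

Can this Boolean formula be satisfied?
Yes

Yes, the formula is satisfiable.

One satisfying assignment is: a=True, e=False, z=True, v=False, p=True, d=True

Verification: With this assignment, all 21 clauses evaluate to true.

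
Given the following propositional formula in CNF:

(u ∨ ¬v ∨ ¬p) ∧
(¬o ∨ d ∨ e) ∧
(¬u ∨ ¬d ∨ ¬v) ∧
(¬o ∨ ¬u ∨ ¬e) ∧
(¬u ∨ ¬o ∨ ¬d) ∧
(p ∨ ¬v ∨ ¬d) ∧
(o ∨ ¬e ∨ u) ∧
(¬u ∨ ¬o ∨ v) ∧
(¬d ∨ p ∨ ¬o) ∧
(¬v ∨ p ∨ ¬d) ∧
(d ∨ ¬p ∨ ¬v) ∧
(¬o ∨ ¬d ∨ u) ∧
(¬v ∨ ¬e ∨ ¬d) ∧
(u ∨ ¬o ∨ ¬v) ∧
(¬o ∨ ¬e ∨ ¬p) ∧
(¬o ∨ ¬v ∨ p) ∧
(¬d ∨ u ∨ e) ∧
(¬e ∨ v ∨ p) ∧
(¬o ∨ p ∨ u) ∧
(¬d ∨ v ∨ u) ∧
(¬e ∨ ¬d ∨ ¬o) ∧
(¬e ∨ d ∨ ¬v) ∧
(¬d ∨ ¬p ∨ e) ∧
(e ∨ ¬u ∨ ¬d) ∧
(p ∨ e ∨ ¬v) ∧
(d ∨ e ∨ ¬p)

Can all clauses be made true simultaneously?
Yes

Yes, the formula is satisfiable.

One satisfying assignment is: p=False, u=False, v=False, d=False, e=False, o=False

Verification: With this assignment, all 26 clauses evaluate to true.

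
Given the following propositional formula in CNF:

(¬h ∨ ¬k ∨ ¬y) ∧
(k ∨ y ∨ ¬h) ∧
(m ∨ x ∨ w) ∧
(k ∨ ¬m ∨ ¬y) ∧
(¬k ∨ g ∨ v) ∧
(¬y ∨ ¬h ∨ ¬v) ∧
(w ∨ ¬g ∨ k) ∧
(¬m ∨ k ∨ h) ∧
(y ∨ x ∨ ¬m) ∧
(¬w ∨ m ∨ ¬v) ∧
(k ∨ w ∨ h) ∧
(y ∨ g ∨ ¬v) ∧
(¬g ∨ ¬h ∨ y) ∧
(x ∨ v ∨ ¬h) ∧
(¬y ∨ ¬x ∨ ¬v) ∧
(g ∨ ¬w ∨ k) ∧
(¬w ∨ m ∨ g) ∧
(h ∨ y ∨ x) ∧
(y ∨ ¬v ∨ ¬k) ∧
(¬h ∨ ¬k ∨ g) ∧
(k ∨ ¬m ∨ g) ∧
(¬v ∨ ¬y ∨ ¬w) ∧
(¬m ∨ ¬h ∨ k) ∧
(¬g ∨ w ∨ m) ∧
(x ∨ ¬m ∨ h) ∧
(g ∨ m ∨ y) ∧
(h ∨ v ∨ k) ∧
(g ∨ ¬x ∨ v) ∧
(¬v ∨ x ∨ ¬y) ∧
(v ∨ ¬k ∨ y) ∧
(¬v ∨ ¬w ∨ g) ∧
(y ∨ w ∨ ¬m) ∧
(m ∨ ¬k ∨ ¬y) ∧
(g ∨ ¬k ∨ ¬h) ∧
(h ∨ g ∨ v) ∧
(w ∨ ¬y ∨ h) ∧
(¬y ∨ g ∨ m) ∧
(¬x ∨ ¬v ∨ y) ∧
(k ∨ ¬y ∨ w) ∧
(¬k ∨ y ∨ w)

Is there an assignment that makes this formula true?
Yes

Yes, the formula is satisfiable.

One satisfying assignment is: g=True, x=True, v=False, k=False, m=False, h=True, y=True, w=True

Verification: With this assignment, all 40 clauses evaluate to true.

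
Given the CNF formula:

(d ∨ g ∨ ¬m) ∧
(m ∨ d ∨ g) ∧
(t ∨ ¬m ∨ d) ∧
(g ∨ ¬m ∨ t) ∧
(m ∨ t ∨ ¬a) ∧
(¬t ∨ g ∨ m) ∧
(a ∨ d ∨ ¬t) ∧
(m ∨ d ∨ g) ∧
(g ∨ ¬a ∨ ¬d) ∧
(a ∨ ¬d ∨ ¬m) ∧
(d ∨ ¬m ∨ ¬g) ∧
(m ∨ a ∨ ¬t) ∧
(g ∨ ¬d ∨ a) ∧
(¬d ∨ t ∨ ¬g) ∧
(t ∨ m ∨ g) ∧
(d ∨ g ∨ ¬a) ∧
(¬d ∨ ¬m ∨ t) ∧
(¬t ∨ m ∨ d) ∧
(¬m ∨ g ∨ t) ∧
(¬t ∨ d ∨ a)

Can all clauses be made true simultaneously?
Yes

Yes, the formula is satisfiable.

One satisfying assignment is: t=False, a=False, g=True, d=False, m=False

Verification: With this assignment, all 20 clauses evaluate to true.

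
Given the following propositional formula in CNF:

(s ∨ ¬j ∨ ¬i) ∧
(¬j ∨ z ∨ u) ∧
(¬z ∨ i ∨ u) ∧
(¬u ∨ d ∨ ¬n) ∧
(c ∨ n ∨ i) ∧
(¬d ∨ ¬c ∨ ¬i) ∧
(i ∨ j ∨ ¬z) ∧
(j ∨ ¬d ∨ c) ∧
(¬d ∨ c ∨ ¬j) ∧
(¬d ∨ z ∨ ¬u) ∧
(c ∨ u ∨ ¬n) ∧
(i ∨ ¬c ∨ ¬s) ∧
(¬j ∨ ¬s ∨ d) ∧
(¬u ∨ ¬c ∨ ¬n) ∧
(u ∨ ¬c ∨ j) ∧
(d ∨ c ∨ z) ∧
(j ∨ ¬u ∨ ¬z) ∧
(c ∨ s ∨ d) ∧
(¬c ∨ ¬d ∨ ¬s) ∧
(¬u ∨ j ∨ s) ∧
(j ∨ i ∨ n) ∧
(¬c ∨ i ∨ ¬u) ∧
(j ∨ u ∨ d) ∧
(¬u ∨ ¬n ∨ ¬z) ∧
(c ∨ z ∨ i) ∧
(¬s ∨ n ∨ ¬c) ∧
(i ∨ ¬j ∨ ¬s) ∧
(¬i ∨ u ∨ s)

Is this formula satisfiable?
No

No, the formula is not satisfiable.

No assignment of truth values to the variables can make all 28 clauses true simultaneously.

The formula is UNSAT (unsatisfiable).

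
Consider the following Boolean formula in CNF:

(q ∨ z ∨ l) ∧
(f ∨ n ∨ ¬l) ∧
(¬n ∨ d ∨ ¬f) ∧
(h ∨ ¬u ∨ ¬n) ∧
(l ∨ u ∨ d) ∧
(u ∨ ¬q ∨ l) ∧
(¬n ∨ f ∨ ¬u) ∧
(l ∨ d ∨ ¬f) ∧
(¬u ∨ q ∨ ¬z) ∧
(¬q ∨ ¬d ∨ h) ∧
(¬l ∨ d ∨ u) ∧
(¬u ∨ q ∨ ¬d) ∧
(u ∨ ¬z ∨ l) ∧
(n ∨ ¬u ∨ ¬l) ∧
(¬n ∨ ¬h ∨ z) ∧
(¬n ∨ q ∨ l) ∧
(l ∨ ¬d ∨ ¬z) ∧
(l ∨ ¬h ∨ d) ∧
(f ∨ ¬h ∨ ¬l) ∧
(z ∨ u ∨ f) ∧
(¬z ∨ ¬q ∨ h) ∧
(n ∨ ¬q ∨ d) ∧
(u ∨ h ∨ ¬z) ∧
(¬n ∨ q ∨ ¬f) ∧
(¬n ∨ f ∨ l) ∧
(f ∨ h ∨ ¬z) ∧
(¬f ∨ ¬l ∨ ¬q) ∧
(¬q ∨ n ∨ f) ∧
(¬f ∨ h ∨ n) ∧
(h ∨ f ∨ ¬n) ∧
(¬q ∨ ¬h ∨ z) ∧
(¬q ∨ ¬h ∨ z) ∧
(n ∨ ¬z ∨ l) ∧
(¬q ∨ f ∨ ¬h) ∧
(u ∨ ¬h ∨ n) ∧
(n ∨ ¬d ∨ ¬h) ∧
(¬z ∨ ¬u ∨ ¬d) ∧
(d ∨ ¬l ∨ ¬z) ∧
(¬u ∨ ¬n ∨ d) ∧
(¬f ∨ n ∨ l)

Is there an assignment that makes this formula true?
No

No, the formula is not satisfiable.

No assignment of truth values to the variables can make all 40 clauses true simultaneously.

The formula is UNSAT (unsatisfiable).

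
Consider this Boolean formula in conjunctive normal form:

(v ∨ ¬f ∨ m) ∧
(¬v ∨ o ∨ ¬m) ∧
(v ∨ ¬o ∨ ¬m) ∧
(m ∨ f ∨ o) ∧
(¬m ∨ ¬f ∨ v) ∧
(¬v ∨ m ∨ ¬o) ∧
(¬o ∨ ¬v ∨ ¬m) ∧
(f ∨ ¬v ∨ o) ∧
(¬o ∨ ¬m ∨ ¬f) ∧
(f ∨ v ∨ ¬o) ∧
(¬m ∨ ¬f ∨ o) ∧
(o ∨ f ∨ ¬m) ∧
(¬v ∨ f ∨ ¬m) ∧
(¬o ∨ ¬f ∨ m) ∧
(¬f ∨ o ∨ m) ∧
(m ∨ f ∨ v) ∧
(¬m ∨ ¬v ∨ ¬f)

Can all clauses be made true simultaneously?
No

No, the formula is not satisfiable.

No assignment of truth values to the variables can make all 17 clauses true simultaneously.

The formula is UNSAT (unsatisfiable).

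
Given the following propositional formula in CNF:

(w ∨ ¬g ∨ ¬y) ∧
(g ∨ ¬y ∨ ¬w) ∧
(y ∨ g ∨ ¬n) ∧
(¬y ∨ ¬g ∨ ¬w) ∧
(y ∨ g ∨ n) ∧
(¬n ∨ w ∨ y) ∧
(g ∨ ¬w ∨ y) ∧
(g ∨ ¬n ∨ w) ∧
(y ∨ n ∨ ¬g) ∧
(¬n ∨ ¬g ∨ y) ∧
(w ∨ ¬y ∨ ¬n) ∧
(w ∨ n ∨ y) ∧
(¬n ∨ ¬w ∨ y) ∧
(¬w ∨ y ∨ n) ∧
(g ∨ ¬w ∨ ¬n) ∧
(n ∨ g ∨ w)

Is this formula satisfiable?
No

No, the formula is not satisfiable.

No assignment of truth values to the variables can make all 16 clauses true simultaneously.

The formula is UNSAT (unsatisfiable).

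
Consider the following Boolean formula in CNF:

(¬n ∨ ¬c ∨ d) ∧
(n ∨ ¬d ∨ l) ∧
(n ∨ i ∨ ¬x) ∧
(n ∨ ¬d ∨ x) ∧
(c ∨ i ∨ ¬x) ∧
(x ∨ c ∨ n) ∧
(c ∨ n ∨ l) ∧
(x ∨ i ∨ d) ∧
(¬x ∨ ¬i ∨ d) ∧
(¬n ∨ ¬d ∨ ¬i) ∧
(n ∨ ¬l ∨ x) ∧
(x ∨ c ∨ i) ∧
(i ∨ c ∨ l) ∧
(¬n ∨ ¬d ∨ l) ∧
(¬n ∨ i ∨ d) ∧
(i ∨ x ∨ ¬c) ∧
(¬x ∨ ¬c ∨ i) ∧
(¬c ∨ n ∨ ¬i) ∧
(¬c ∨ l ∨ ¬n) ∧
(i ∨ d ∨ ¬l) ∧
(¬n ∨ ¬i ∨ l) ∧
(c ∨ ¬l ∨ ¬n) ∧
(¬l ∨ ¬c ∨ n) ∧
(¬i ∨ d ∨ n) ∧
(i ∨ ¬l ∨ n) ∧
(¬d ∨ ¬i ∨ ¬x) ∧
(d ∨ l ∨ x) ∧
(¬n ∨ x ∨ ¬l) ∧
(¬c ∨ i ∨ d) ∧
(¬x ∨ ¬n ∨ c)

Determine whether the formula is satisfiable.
No

No, the formula is not satisfiable.

No assignment of truth values to the variables can make all 30 clauses true simultaneously.

The formula is UNSAT (unsatisfiable).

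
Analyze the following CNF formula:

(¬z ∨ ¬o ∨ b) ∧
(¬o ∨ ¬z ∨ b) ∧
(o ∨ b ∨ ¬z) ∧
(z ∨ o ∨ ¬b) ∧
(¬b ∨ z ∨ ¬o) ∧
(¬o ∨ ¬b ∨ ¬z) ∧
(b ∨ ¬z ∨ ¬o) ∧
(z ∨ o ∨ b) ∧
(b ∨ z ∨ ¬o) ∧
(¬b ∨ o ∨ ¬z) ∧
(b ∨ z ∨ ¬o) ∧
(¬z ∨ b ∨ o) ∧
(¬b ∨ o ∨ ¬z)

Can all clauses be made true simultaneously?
No

No, the formula is not satisfiable.

No assignment of truth values to the variables can make all 13 clauses true simultaneously.

The formula is UNSAT (unsatisfiable).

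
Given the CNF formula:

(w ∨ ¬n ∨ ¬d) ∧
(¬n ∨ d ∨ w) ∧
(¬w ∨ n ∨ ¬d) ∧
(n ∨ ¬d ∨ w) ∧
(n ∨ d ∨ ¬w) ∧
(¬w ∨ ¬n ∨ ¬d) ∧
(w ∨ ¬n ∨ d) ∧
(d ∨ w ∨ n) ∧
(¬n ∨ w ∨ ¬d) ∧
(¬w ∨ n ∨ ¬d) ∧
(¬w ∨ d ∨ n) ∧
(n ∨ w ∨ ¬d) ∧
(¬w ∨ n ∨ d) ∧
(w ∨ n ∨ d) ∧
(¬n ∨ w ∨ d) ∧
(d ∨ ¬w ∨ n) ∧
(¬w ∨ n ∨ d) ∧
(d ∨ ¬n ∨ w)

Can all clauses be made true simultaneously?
Yes

Yes, the formula is satisfiable.

One satisfying assignment is: d=False, n=True, w=True

Verification: With this assignment, all 18 clauses evaluate to true.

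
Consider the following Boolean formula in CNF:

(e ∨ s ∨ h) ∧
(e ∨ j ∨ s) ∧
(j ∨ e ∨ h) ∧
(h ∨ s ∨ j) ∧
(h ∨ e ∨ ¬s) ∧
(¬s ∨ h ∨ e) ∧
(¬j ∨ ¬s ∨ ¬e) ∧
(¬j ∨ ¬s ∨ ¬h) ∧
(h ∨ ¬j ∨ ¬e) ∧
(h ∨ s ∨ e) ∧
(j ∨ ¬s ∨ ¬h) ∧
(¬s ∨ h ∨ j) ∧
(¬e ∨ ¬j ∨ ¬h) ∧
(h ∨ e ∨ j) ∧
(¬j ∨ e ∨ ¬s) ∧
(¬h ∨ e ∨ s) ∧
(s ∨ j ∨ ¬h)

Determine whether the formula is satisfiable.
No

No, the formula is not satisfiable.

No assignment of truth values to the variables can make all 17 clauses true simultaneously.

The formula is UNSAT (unsatisfiable).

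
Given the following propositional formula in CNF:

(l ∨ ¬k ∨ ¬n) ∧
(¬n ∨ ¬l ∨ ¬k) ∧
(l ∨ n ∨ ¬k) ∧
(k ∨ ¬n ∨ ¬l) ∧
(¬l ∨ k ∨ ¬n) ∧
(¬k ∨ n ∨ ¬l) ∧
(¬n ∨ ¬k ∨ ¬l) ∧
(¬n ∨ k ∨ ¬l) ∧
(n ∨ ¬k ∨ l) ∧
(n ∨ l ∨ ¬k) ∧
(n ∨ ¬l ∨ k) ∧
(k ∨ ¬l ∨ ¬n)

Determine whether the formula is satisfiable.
Yes

Yes, the formula is satisfiable.

One satisfying assignment is: l=False, k=False, n=False

Verification: With this assignment, all 12 clauses evaluate to true.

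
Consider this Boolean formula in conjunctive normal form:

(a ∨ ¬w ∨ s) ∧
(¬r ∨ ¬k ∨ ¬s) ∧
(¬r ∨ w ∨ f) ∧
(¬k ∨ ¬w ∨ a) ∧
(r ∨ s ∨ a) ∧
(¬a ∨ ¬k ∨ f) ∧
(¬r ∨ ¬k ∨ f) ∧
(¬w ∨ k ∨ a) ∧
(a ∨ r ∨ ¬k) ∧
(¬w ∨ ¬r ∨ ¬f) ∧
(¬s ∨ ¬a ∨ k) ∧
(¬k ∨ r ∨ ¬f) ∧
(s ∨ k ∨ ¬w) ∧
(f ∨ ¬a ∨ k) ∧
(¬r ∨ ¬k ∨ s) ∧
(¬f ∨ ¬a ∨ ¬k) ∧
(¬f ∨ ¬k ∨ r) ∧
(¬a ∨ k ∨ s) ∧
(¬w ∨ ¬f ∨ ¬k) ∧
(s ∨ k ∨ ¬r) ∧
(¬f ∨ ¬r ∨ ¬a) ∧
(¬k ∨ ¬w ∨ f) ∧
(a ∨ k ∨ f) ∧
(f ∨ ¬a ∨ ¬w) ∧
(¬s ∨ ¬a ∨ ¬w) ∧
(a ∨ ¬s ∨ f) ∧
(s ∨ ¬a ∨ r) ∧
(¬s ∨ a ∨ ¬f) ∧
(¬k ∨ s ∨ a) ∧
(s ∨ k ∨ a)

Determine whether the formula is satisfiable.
No

No, the formula is not satisfiable.

No assignment of truth values to the variables can make all 30 clauses true simultaneously.

The formula is UNSAT (unsatisfiable).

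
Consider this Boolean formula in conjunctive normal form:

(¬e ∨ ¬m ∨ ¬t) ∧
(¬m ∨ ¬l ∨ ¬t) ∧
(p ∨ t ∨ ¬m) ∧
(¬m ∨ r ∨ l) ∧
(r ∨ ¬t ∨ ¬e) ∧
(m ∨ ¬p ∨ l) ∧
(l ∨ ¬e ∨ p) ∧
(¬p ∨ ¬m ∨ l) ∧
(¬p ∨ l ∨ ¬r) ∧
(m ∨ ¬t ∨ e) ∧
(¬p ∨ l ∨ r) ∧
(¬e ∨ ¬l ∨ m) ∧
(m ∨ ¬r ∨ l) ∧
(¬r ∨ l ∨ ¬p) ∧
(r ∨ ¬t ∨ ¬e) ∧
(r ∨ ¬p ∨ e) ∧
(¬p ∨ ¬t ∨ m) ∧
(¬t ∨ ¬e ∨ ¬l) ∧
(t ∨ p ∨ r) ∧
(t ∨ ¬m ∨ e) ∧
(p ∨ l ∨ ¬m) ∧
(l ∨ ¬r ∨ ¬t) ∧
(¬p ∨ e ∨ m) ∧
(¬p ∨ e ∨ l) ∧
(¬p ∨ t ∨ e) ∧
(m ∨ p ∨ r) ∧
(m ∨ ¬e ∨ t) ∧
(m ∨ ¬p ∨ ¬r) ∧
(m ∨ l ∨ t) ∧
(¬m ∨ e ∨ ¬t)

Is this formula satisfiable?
Yes

Yes, the formula is satisfiable.

One satisfying assignment is: e=False, l=True, t=False, p=False, m=False, r=True

Verification: With this assignment, all 30 clauses evaluate to true.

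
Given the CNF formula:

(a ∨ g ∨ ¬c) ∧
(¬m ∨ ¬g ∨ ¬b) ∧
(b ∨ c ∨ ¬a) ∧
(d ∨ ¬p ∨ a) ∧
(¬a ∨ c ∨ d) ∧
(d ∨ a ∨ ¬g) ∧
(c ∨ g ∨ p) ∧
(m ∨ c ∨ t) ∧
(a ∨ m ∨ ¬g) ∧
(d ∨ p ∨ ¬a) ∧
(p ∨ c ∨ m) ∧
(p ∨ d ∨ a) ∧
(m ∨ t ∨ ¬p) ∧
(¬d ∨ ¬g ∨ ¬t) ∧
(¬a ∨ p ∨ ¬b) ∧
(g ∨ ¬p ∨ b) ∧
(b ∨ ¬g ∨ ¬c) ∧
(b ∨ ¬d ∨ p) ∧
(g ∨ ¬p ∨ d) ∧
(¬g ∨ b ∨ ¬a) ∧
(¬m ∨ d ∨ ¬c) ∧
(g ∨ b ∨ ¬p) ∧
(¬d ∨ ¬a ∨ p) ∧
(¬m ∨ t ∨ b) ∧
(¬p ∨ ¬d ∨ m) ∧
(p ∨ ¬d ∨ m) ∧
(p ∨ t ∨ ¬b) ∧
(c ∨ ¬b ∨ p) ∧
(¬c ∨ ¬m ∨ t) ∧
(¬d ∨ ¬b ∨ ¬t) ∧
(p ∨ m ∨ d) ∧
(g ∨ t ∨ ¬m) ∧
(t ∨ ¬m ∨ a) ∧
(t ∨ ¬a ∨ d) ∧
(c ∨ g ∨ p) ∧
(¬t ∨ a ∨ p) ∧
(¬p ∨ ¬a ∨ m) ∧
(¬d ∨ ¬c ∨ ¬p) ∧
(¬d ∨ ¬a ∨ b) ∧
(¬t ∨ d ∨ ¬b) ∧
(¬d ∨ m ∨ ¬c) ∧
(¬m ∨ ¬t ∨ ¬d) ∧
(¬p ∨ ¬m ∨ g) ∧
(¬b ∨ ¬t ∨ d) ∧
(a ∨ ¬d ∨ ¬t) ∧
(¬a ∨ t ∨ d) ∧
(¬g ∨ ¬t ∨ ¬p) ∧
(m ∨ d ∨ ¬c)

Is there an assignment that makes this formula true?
No

No, the formula is not satisfiable.

No assignment of truth values to the variables can make all 48 clauses true simultaneously.

The formula is UNSAT (unsatisfiable).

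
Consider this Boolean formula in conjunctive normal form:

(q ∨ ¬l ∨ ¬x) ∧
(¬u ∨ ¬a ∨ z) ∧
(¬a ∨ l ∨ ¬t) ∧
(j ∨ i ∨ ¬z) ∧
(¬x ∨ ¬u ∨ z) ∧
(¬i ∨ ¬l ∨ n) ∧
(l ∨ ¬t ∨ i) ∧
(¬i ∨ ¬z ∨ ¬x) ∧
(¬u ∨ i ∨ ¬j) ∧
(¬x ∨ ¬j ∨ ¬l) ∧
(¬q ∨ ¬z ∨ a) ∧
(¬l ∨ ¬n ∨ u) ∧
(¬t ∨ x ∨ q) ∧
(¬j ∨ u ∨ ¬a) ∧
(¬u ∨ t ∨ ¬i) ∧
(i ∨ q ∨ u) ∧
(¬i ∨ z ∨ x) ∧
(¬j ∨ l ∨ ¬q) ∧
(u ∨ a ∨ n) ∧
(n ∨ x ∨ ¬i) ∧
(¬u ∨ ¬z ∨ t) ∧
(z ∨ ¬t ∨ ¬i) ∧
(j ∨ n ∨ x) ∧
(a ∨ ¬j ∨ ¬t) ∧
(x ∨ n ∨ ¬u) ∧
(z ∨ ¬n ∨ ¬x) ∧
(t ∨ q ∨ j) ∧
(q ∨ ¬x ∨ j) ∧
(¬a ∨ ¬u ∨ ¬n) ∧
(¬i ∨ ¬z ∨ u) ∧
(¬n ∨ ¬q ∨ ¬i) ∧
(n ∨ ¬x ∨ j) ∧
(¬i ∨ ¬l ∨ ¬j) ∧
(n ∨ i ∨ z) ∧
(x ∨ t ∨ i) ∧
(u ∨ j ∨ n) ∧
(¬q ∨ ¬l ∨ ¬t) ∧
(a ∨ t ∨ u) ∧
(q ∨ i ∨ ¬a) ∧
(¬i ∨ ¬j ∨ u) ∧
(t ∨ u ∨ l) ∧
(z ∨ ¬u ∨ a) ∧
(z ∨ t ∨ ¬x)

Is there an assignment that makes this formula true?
No

No, the formula is not satisfiable.

No assignment of truth values to the variables can make all 43 clauses true simultaneously.

The formula is UNSAT (unsatisfiable).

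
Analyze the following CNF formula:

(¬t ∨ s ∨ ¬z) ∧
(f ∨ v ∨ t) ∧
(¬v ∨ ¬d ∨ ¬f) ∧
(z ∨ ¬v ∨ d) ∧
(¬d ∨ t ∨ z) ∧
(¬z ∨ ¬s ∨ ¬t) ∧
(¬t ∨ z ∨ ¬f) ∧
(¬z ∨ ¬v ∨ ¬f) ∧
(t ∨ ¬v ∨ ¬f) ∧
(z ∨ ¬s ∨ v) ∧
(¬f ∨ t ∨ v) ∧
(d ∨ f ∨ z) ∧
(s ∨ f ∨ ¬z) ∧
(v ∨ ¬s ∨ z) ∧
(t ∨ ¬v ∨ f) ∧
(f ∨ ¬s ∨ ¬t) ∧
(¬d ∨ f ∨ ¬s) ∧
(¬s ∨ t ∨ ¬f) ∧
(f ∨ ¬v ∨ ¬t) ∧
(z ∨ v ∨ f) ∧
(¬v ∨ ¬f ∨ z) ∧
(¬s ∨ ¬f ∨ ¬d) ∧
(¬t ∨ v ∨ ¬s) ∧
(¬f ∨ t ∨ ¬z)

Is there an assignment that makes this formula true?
No

No, the formula is not satisfiable.

No assignment of truth values to the variables can make all 24 clauses true simultaneously.

The formula is UNSAT (unsatisfiable).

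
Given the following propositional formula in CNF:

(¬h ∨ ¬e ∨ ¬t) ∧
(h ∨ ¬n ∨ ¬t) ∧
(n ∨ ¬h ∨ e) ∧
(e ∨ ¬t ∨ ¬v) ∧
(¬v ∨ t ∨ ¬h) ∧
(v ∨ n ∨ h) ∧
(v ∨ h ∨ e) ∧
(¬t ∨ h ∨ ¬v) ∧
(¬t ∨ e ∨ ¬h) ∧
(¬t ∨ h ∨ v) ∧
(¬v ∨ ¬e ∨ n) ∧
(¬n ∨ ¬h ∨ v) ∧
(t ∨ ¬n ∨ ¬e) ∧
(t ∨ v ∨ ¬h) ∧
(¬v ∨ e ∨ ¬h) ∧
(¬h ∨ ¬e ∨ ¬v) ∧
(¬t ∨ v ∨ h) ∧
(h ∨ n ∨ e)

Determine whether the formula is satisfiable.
Yes

Yes, the formula is satisfiable.

One satisfying assignment is: t=False, n=True, v=True, e=False, h=False

Verification: With this assignment, all 18 clauses evaluate to true.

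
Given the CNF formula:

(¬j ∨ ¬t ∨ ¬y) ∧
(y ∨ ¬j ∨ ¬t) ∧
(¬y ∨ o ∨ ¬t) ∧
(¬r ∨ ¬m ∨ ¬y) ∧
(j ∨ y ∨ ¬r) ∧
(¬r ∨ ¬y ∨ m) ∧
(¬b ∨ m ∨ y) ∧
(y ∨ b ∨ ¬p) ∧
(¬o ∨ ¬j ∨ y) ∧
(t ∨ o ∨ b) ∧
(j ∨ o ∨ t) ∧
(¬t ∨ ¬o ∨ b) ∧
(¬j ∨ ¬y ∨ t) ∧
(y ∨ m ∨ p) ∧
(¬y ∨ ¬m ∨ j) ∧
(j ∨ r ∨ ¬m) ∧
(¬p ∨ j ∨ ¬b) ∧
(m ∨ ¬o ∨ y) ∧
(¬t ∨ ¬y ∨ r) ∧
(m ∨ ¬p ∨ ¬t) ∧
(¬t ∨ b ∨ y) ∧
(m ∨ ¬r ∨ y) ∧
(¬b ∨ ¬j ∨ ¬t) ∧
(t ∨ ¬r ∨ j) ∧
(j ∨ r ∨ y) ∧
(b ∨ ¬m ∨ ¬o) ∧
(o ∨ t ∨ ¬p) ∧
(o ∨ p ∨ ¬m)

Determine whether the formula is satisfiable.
Yes

Yes, the formula is satisfiable.

One satisfying assignment is: r=False, j=False, b=False, t=False, m=False, p=False, o=True, y=True

Verification: With this assignment, all 28 clauses evaluate to true.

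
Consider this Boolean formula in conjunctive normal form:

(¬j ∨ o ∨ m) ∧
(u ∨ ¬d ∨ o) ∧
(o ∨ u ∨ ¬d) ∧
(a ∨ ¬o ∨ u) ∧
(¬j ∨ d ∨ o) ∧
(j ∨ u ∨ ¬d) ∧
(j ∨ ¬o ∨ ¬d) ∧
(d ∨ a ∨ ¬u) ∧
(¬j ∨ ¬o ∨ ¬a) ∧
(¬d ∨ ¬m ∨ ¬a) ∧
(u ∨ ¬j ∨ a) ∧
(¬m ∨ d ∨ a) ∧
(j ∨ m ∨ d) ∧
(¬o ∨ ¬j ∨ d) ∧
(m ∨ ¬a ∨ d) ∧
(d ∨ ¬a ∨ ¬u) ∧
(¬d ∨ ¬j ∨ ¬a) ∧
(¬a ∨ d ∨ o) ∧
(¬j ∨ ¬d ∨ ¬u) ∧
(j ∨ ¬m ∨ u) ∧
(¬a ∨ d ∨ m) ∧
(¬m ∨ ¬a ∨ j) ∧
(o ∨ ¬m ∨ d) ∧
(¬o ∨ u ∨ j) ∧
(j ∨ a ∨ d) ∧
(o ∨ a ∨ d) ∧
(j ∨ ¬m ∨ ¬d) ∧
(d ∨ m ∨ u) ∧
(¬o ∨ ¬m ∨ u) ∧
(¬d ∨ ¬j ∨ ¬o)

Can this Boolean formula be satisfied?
Yes

Yes, the formula is satisfiable.

One satisfying assignment is: d=True, j=False, m=False, o=False, a=False, u=True

Verification: With this assignment, all 30 clauses evaluate to true.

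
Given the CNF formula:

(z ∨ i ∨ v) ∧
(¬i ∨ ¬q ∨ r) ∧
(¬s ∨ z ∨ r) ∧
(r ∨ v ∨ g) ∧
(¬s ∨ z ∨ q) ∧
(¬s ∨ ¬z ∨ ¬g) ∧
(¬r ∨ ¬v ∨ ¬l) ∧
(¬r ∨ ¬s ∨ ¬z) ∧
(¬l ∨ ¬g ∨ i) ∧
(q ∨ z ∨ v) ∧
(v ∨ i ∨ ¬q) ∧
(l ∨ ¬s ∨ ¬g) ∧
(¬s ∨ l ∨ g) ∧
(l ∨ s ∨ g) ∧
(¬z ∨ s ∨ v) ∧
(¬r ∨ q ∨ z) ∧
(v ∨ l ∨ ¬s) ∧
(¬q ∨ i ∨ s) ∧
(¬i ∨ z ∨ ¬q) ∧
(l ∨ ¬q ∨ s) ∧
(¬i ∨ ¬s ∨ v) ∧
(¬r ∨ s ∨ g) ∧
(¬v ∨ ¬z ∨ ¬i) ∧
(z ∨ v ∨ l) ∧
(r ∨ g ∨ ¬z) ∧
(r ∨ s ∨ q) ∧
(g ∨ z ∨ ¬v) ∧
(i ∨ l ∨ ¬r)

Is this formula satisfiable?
No

No, the formula is not satisfiable.

No assignment of truth values to the variables can make all 28 clauses true simultaneously.

The formula is UNSAT (unsatisfiable).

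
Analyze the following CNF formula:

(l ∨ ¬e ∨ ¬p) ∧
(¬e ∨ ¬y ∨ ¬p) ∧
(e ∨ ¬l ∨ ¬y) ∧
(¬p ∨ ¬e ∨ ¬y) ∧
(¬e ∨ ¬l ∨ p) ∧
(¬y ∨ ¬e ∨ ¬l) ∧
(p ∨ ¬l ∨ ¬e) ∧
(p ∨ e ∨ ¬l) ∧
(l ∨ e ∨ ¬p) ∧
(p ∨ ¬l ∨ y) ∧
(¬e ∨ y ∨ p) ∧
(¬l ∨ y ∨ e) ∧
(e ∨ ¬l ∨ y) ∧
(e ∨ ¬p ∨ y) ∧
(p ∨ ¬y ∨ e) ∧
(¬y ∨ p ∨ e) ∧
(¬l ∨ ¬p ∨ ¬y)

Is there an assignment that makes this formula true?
Yes

Yes, the formula is satisfiable.

One satisfying assignment is: y=False, l=False, e=False, p=False

Verification: With this assignment, all 17 clauses evaluate to true.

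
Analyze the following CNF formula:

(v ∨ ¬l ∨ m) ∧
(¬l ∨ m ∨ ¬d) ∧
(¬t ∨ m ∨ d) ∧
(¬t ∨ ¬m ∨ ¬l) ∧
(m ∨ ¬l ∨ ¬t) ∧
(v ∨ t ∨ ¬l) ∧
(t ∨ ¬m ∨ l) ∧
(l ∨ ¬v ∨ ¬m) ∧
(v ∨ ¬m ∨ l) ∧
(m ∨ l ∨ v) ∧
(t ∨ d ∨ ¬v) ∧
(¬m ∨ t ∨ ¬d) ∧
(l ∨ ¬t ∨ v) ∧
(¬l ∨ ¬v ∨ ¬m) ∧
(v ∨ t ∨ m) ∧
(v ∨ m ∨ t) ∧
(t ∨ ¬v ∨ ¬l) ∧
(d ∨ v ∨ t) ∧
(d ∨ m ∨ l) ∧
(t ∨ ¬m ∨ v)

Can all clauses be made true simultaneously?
Yes

Yes, the formula is satisfiable.

One satisfying assignment is: m=False, t=True, d=True, l=False, v=True

Verification: With this assignment, all 20 clauses evaluate to true.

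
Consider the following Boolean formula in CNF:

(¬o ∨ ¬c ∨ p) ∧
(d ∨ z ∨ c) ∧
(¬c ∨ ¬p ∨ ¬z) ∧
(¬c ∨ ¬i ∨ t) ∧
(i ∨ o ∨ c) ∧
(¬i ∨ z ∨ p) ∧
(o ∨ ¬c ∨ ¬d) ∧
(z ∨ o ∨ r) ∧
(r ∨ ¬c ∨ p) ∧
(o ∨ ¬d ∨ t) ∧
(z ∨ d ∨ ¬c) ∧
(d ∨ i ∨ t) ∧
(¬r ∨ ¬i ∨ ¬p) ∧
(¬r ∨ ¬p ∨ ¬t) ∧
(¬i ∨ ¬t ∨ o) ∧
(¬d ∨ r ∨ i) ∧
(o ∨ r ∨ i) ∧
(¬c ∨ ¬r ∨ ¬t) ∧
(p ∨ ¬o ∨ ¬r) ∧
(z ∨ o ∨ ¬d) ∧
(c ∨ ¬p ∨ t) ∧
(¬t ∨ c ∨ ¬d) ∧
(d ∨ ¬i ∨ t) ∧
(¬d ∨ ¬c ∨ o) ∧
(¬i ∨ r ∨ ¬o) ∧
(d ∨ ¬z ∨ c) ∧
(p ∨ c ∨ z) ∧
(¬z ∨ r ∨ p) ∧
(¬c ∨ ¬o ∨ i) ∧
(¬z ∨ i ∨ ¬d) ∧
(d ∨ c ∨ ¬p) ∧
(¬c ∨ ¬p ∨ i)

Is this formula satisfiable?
No

No, the formula is not satisfiable.

No assignment of truth values to the variables can make all 32 clauses true simultaneously.

The formula is UNSAT (unsatisfiable).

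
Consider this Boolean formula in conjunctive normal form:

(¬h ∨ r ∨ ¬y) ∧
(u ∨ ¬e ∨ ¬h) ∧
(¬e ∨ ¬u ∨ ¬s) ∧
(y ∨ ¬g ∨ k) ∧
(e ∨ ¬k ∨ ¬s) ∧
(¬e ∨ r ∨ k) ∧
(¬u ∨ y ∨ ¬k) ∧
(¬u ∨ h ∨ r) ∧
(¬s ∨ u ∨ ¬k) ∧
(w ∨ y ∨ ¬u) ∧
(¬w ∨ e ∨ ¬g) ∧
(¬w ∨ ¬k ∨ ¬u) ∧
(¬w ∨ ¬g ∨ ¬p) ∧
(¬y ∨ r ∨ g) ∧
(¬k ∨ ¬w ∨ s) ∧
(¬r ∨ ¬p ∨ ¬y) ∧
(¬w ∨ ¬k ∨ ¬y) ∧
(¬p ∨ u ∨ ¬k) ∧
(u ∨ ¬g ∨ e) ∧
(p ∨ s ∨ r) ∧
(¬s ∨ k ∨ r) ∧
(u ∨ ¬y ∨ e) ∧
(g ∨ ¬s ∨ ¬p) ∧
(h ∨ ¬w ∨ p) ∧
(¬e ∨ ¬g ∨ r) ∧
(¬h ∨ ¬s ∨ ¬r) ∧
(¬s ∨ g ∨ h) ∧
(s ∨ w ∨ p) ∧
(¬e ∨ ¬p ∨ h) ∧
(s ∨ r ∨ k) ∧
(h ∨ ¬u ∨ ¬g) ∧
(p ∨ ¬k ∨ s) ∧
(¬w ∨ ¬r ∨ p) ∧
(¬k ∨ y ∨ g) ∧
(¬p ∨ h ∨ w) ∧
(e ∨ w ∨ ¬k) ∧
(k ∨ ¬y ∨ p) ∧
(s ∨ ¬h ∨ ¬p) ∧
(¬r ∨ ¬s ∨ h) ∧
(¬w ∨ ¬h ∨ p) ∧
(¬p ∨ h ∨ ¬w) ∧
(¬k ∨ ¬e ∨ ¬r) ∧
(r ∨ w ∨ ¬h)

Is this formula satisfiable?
No

No, the formula is not satisfiable.

No assignment of truth values to the variables can make all 43 clauses true simultaneously.

The formula is UNSAT (unsatisfiable).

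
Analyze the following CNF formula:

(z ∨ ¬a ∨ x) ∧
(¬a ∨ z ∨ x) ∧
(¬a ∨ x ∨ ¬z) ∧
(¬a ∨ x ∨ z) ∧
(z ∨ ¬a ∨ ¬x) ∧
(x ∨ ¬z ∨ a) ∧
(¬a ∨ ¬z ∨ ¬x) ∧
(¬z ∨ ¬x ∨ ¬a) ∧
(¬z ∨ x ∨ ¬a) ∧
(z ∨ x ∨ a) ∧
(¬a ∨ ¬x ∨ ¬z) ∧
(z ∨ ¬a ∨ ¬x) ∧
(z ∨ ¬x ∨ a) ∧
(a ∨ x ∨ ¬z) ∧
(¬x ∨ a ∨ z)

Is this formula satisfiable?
Yes

Yes, the formula is satisfiable.

One satisfying assignment is: z=True, a=False, x=True

Verification: With this assignment, all 15 clauses evaluate to true.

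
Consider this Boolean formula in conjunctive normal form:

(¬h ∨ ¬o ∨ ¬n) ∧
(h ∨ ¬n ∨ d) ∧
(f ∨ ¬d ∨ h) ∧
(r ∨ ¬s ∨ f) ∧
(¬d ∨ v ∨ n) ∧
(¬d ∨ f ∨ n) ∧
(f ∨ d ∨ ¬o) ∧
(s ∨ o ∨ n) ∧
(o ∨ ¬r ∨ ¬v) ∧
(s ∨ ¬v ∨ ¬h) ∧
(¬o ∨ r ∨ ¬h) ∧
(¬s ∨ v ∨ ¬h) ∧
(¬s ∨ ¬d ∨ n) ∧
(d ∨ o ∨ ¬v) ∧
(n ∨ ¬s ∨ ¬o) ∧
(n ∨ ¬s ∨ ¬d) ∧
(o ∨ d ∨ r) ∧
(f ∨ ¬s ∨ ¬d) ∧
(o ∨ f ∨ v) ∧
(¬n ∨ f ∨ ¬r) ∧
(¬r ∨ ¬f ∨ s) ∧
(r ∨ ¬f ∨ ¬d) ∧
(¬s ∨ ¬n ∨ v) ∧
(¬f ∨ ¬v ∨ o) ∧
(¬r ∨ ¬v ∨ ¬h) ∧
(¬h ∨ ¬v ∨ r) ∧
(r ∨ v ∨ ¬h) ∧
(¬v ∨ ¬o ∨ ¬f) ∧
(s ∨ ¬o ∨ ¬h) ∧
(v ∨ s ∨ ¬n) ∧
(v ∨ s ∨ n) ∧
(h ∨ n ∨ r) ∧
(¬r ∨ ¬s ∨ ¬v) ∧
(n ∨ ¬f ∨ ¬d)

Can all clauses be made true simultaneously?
Yes

Yes, the formula is satisfiable.

One satisfying assignment is: n=False, d=False, h=False, r=True, s=True, f=True, v=False, o=False

Verification: With this assignment, all 34 clauses evaluate to true.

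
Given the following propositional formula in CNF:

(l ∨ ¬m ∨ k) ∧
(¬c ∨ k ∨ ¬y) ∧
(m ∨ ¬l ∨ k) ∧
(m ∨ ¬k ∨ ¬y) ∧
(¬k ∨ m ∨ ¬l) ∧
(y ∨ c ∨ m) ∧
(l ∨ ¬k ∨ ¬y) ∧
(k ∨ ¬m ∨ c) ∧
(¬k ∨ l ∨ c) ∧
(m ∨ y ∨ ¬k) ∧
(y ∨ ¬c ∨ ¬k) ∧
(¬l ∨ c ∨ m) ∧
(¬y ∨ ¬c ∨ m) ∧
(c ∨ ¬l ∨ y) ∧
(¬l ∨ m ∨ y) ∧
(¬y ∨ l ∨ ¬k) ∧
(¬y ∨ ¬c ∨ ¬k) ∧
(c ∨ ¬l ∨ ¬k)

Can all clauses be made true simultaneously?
Yes

Yes, the formula is satisfiable.

One satisfying assignment is: k=False, c=True, m=False, y=False, l=False

Verification: With this assignment, all 18 clauses evaluate to true.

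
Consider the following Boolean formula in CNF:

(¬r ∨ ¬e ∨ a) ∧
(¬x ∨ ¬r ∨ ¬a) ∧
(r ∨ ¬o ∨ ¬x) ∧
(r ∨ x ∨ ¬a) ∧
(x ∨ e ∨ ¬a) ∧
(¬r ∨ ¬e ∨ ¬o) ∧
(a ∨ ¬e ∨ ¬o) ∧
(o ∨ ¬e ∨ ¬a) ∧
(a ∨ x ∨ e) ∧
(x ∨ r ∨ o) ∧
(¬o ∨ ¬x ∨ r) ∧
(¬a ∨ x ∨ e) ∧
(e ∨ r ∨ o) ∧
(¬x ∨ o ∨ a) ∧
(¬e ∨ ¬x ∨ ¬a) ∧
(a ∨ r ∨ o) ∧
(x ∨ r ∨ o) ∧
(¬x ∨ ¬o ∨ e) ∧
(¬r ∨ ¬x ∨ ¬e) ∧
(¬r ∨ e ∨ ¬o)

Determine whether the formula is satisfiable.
No

No, the formula is not satisfiable.

No assignment of truth values to the variables can make all 20 clauses true simultaneously.

The formula is UNSAT (unsatisfiable).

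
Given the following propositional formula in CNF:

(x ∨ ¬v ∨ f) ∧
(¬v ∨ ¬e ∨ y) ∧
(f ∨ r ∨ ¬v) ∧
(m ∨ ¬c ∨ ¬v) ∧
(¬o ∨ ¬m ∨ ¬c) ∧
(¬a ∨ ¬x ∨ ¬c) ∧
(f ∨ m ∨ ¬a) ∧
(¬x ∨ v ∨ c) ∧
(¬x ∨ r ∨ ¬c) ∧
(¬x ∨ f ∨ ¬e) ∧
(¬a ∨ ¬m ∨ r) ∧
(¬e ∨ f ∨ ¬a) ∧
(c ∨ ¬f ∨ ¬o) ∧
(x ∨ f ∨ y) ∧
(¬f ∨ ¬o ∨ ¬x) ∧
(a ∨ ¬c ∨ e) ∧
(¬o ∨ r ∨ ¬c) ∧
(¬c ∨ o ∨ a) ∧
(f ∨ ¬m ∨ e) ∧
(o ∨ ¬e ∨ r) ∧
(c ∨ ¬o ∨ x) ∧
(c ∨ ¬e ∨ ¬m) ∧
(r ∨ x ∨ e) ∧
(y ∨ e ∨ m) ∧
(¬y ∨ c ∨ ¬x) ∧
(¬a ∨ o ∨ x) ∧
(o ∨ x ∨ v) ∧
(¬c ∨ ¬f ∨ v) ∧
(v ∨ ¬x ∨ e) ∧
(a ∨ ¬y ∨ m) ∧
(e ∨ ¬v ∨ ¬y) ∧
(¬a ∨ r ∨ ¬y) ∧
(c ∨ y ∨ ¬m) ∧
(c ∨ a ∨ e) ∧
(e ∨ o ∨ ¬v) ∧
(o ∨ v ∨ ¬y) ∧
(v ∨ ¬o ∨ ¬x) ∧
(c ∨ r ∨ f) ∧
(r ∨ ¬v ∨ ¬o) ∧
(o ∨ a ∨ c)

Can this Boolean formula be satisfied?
No

No, the formula is not satisfiable.

No assignment of truth values to the variables can make all 40 clauses true simultaneously.

The formula is UNSAT (unsatisfiable).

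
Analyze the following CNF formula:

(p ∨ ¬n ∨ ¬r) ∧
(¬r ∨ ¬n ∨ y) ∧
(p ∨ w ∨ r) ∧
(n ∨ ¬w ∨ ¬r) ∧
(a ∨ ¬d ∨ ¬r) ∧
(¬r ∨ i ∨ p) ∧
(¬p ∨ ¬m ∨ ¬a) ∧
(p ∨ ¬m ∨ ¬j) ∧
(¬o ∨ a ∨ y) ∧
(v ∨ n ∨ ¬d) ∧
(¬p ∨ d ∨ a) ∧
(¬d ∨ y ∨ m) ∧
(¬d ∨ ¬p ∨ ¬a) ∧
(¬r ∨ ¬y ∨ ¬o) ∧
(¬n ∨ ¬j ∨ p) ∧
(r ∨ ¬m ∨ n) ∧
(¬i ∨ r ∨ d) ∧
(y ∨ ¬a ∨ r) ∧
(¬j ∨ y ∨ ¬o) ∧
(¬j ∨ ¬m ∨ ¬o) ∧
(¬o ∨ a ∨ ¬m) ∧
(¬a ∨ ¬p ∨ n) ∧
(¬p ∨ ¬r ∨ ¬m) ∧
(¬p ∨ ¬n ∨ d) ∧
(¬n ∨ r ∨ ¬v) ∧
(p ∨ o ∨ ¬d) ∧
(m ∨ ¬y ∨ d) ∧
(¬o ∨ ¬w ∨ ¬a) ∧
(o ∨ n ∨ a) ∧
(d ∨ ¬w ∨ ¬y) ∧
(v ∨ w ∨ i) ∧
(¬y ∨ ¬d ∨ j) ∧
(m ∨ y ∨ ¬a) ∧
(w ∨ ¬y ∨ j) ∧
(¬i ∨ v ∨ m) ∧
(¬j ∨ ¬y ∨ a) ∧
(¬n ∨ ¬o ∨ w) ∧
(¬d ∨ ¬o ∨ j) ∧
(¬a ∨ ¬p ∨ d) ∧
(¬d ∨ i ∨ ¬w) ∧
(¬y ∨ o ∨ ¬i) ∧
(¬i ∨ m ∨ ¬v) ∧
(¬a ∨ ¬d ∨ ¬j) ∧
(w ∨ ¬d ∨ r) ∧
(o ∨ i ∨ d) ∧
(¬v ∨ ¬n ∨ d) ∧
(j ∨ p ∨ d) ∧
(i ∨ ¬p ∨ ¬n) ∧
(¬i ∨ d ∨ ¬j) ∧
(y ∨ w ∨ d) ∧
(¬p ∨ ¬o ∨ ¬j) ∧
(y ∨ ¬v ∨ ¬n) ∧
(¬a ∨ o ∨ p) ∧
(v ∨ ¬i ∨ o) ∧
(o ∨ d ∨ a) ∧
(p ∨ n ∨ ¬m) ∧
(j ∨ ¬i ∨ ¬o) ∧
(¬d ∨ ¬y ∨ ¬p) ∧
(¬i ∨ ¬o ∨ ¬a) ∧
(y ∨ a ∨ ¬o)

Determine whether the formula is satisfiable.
No

No, the formula is not satisfiable.

No assignment of truth values to the variables can make all 60 clauses true simultaneously.

The formula is UNSAT (unsatisfiable).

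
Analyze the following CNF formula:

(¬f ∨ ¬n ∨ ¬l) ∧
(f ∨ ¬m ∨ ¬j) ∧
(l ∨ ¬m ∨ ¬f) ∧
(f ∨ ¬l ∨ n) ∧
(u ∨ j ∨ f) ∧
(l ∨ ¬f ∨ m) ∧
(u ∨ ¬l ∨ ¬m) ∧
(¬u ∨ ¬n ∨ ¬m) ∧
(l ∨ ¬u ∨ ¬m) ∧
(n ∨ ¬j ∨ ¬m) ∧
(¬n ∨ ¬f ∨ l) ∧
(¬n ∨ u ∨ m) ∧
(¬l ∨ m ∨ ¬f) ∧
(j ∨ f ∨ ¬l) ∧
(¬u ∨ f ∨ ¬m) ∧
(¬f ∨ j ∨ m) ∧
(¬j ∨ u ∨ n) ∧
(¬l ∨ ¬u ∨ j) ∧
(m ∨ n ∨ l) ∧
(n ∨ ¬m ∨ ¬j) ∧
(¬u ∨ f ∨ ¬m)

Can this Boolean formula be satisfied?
Yes

Yes, the formula is satisfiable.

One satisfying assignment is: l=False, n=True, j=False, f=False, m=False, u=True

Verification: With this assignment, all 21 clauses evaluate to true.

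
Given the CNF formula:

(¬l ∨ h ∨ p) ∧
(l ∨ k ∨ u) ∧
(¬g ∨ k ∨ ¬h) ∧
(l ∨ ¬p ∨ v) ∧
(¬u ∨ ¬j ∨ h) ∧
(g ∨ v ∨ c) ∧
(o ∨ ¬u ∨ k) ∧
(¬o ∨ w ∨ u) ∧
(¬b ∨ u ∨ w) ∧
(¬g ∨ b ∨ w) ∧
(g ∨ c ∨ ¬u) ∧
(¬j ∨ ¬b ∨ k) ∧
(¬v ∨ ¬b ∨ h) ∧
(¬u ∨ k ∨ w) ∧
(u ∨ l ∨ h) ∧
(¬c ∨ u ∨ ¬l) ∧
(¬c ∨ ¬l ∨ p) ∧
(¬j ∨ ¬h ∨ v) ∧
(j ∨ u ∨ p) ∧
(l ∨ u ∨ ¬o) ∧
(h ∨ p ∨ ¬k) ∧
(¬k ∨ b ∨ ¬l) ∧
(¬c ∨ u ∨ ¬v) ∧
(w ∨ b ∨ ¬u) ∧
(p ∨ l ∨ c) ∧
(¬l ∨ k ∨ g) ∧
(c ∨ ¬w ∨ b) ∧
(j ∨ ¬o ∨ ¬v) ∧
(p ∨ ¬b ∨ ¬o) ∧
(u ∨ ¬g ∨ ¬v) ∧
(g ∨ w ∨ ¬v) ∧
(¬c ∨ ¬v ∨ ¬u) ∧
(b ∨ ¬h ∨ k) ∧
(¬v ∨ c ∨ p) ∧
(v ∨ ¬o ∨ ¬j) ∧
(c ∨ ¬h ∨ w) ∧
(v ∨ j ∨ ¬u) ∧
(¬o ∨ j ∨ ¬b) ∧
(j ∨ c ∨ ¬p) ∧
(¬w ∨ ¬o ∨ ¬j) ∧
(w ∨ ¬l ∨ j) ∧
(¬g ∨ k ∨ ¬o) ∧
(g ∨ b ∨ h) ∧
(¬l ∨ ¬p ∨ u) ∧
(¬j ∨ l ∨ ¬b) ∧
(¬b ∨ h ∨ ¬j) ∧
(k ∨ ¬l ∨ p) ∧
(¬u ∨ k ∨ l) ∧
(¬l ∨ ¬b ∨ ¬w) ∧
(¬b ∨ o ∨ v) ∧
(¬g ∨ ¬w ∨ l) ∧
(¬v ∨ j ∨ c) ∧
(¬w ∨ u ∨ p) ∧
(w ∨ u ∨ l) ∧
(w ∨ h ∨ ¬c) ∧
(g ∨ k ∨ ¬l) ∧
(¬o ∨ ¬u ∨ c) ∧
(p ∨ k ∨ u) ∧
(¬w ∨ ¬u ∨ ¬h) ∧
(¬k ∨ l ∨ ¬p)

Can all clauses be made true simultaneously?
No

No, the formula is not satisfiable.

No assignment of truth values to the variables can make all 60 clauses true simultaneously.

The formula is UNSAT (unsatisfiable).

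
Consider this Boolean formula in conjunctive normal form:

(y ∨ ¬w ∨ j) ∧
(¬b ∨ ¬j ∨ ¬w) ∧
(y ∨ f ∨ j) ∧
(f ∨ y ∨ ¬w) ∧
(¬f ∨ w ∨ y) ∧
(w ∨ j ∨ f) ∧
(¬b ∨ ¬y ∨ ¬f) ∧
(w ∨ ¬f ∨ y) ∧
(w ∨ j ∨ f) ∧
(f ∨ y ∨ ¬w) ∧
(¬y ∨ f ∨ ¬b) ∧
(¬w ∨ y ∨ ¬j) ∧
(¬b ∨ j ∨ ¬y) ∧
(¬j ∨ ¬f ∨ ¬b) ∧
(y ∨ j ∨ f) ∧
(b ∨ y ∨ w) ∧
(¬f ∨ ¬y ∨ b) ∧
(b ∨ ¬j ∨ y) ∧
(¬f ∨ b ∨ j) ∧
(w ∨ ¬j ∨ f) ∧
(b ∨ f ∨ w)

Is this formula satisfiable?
Yes

Yes, the formula is satisfiable.

One satisfying assignment is: y=True, f=False, w=True, j=True, b=False

Verification: With this assignment, all 21 clauses evaluate to true.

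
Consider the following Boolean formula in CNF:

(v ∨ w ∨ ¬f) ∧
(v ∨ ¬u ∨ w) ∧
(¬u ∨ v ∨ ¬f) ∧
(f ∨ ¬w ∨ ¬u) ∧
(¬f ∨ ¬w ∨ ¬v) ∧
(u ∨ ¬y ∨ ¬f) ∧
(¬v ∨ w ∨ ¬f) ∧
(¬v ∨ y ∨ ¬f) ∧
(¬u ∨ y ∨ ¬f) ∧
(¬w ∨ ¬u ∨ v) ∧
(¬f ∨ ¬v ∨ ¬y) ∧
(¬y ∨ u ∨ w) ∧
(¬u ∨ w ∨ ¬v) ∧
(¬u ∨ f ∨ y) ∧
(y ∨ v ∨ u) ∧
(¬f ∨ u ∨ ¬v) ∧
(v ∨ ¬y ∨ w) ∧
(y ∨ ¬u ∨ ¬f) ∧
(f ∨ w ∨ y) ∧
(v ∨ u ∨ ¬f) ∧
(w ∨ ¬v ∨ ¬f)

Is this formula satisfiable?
Yes

Yes, the formula is satisfiable.

One satisfying assignment is: w=True, y=False, u=False, f=False, v=True

Verification: With this assignment, all 21 clauses evaluate to true.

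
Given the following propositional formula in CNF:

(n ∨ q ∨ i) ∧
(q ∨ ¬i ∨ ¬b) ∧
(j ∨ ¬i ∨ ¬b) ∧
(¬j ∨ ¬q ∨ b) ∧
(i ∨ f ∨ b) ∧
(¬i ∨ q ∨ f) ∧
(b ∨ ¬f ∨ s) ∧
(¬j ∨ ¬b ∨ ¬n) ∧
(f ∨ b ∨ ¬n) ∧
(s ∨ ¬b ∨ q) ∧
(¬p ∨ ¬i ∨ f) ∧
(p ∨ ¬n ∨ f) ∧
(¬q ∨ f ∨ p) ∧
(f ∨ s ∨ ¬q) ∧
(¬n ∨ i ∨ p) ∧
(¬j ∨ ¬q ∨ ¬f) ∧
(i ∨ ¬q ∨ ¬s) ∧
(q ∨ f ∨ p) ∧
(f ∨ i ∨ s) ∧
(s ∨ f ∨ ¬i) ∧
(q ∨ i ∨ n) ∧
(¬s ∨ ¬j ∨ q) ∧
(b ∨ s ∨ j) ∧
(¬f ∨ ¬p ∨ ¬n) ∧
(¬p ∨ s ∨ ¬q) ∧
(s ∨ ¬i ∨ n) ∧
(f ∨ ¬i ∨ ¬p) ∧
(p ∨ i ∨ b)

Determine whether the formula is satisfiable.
Yes

Yes, the formula is satisfiable.

One satisfying assignment is: j=False, n=True, b=True, i=False, p=True, f=False, s=True, q=False

Verification: With this assignment, all 28 clauses evaluate to true.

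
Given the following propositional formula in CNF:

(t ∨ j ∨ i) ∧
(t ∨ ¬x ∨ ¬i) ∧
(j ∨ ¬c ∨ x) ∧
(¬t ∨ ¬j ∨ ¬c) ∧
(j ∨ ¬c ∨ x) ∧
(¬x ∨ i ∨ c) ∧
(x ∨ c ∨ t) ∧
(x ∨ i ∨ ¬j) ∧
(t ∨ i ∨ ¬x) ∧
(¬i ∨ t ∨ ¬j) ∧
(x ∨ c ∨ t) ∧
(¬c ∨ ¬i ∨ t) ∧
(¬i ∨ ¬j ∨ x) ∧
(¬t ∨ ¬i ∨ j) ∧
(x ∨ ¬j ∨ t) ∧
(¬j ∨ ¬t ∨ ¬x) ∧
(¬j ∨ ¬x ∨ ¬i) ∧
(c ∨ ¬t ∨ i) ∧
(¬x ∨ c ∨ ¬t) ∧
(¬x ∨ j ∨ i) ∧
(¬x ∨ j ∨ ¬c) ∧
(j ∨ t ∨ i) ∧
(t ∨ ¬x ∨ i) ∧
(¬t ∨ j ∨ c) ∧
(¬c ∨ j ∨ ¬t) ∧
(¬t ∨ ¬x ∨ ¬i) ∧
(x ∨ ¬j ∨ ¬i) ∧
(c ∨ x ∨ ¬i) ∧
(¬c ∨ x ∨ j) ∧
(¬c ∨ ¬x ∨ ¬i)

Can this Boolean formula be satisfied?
No

No, the formula is not satisfiable.

No assignment of truth values to the variables can make all 30 clauses true simultaneously.

The formula is UNSAT (unsatisfiable).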